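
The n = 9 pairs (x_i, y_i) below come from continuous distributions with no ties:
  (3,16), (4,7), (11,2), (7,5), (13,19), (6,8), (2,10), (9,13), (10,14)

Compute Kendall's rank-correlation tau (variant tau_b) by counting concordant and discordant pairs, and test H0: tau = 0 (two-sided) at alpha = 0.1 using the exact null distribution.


Step 1: Enumerate the 36 unordered pairs (i,j) with i<j and classify each by sign(x_j-x_i) * sign(y_j-y_i).
  (1,2):dx=+1,dy=-9->D; (1,3):dx=+8,dy=-14->D; (1,4):dx=+4,dy=-11->D; (1,5):dx=+10,dy=+3->C
  (1,6):dx=+3,dy=-8->D; (1,7):dx=-1,dy=-6->C; (1,8):dx=+6,dy=-3->D; (1,9):dx=+7,dy=-2->D
  (2,3):dx=+7,dy=-5->D; (2,4):dx=+3,dy=-2->D; (2,5):dx=+9,dy=+12->C; (2,6):dx=+2,dy=+1->C
  (2,7):dx=-2,dy=+3->D; (2,8):dx=+5,dy=+6->C; (2,9):dx=+6,dy=+7->C; (3,4):dx=-4,dy=+3->D
  (3,5):dx=+2,dy=+17->C; (3,6):dx=-5,dy=+6->D; (3,7):dx=-9,dy=+8->D; (3,8):dx=-2,dy=+11->D
  (3,9):dx=-1,dy=+12->D; (4,5):dx=+6,dy=+14->C; (4,6):dx=-1,dy=+3->D; (4,7):dx=-5,dy=+5->D
  (4,8):dx=+2,dy=+8->C; (4,9):dx=+3,dy=+9->C; (5,6):dx=-7,dy=-11->C; (5,7):dx=-11,dy=-9->C
  (5,8):dx=-4,dy=-6->C; (5,9):dx=-3,dy=-5->C; (6,7):dx=-4,dy=+2->D; (6,8):dx=+3,dy=+5->C
  (6,9):dx=+4,dy=+6->C; (7,8):dx=+7,dy=+3->C; (7,9):dx=+8,dy=+4->C; (8,9):dx=+1,dy=+1->C
Step 2: C = 19, D = 17, total pairs = 36.
Step 3: tau = (C - D)/(n(n-1)/2) = (19 - 17)/36 = 0.055556.
Step 4: Exact two-sided p-value (enumerate n! = 362880 permutations of y under H0): p = 0.919455.
Step 5: alpha = 0.1. fail to reject H0.

tau_b = 0.0556 (C=19, D=17), p = 0.919455, fail to reject H0.


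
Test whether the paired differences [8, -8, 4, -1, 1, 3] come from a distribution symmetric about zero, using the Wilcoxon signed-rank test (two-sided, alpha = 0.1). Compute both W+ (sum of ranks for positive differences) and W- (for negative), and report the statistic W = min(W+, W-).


Step 1: Drop any zero differences (none here) and take |d_i|.
|d| = [8, 8, 4, 1, 1, 3]
Step 2: Midrank |d_i| (ties get averaged ranks).
ranks: |8|->5.5, |8|->5.5, |4|->4, |1|->1.5, |1|->1.5, |3|->3
Step 3: Attach original signs; sum ranks with positive sign and with negative sign.
W+ = 5.5 + 4 + 1.5 + 3 = 14
W- = 5.5 + 1.5 = 7
(Check: W+ + W- = 21 should equal n(n+1)/2 = 21.)
Step 4: Test statistic W = min(W+, W-) = 7.
Step 5: Ties in |d|, so use the tie-corrected normal approximation.
        E[W] = n(n+1)/4 = 6*7/4 = 10.5.
        Tie groups: |d|=1 (t=2), |d|=8 (t=2); sum(t^3 - t) = 12.
        Var[W] = n(n+1)(2n+1)/24 - sum(t^3-t)/48 = 546/24 - 12/48 = 22.5.
        z = (W - E[W]) / sqrt(Var[W]) = (7 - 10.5) / 4.7434 = -0.7379.
        Two-sided p = 2*Phi(z) = 0.460597.
Step 6: alpha = 0.1. fail to reject H0.

W+ = 14, W- = 7, W = min = 7, p = 0.460597, fail to reject H0.


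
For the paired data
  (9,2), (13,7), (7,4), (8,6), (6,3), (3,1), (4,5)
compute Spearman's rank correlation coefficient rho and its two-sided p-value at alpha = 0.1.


Step 1: Rank x and y separately (midranks; no ties here).
rank(x): 9->6, 13->7, 7->4, 8->5, 6->3, 3->1, 4->2
rank(y): 2->2, 7->7, 4->4, 6->6, 3->3, 1->1, 5->5
Step 2: d_i = R_x(i) - R_y(i); compute d_i^2.
  (6-2)^2=16, (7-7)^2=0, (4-4)^2=0, (5-6)^2=1, (3-3)^2=0, (1-1)^2=0, (2-5)^2=9
sum(d^2) = 26.
Step 3: rho = 1 - 6*26 / (7*(7^2 - 1)) = 1 - 156/336 = 0.535714.
Step 4: Under H0, t = rho * sqrt((n-2)/(1-rho^2)) = 1.4186 ~ t(5).
Step 5: Two-sided p-value from the t-distribution with 5 df = 0.215217.
Step 6: alpha = 0.1. fail to reject H0.

rho = 0.5357, p = 0.215217, fail to reject H0 at alpha = 0.1.


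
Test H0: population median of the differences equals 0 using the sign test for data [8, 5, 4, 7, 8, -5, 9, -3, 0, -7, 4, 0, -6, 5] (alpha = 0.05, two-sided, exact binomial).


Step 1: Discard zero differences. Original n = 14; n_eff = number of nonzero differences = 12.
Nonzero differences (with sign): +8, +5, +4, +7, +8, -5, +9, -3, -7, +4, -6, +5
Step 2: Count signs: positive = 8, negative = 4.
Step 3: Under H0: P(positive) = 0.5, so the number of positives S ~ Bin(12, 0.5).
Step 4: Two-sided exact p-value = sum of Bin(12,0.5) probabilities at or below the observed probability = 0.387695.
Step 5: alpha = 0.05. fail to reject H0.

n_eff = 12, pos = 8, neg = 4, p = 0.387695, fail to reject H0.


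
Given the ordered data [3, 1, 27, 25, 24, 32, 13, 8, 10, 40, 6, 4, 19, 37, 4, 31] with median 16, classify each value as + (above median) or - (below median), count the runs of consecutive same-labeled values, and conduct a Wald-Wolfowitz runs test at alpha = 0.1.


Step 1: Compute median = 16; label A = above, B = below.
Labels in order: BBAAAABBBABBAABA  (n_A = 8, n_B = 8)
Step 2: Count runs R = 8.
Step 3: Under H0 (random ordering), E[R] = 2*n_A*n_B/(n_A+n_B) + 1 = 2*8*8/16 + 1 = 9.0000.
        Var[R] = 2*n_A*n_B*(2*n_A*n_B - n_A - n_B) / ((n_A+n_B)^2 * (n_A+n_B-1)) = 14336/3840 = 3.7333.
        SD[R] = 1.9322.
Step 4: Continuity-corrected z = (R + 0.5 - E[R]) / SD[R] = (8 + 0.5 - 9.0000) / 1.9322 = -0.2588.
Step 5: Two-sided p-value via normal approximation = 2*(1 - Phi(|z|)) = 0.795809.
Step 6: alpha = 0.1. fail to reject H0.

R = 8, z = -0.2588, p = 0.795809, fail to reject H0.


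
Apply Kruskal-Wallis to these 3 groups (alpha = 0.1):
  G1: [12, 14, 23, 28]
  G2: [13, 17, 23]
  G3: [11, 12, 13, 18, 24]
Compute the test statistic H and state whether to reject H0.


Step 1: Combine all N = 12 observations and assign midranks.
sorted (value, group, rank): (11,G3,1), (12,G1,2.5), (12,G3,2.5), (13,G2,4.5), (13,G3,4.5), (14,G1,6), (17,G2,7), (18,G3,8), (23,G1,9.5), (23,G2,9.5), (24,G3,11), (28,G1,12)
Step 2: Sum ranks within each group.
R_1 = 30 (n_1 = 4)
R_2 = 21 (n_2 = 3)
R_3 = 27 (n_3 = 5)
Step 3: H = 12/(N(N+1)) * sum(R_i^2/n_i) - 3(N+1)
     = 12/(12*13) * (30^2/4 + 21^2/3 + 27^2/5) - 3*13
     = 0.076923 * 517.8 - 39
     = 0.830769.
Step 4: Ties present; correction factor C = 1 - 18/(12^3 - 12) = 0.989510. Corrected H = 0.830769 / 0.989510 = 0.839576.
Step 5: Under H0, H ~ chi^2(2); p-value = 0.657186.
Step 6: alpha = 0.1. fail to reject H0.

H = 0.8396, df = 2, p = 0.657186, fail to reject H0.


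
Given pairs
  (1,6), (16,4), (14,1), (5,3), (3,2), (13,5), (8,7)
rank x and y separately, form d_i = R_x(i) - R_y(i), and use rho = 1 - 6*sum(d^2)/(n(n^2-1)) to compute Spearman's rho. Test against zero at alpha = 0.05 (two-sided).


Step 1: Rank x and y separately (midranks; no ties here).
rank(x): 1->1, 16->7, 14->6, 5->3, 3->2, 13->5, 8->4
rank(y): 6->6, 4->4, 1->1, 3->3, 2->2, 5->5, 7->7
Step 2: d_i = R_x(i) - R_y(i); compute d_i^2.
  (1-6)^2=25, (7-4)^2=9, (6-1)^2=25, (3-3)^2=0, (2-2)^2=0, (5-5)^2=0, (4-7)^2=9
sum(d^2) = 68.
Step 3: rho = 1 - 6*68 / (7*(7^2 - 1)) = 1 - 408/336 = -0.214286.
Step 4: Under H0, t = rho * sqrt((n-2)/(1-rho^2)) = -0.4906 ~ t(5).
Step 5: Two-sided p-value from the t-distribution with 5 df = 0.644512.
Step 6: alpha = 0.05. fail to reject H0.

rho = -0.2143, p = 0.644512, fail to reject H0 at alpha = 0.05.


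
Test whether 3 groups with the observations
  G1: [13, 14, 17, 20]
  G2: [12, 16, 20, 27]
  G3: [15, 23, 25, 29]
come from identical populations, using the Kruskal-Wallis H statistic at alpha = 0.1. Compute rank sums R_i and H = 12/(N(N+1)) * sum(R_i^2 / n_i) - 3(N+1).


Step 1: Combine all N = 12 observations and assign midranks.
sorted (value, group, rank): (12,G2,1), (13,G1,2), (14,G1,3), (15,G3,4), (16,G2,5), (17,G1,6), (20,G1,7.5), (20,G2,7.5), (23,G3,9), (25,G3,10), (27,G2,11), (29,G3,12)
Step 2: Sum ranks within each group.
R_1 = 18.5 (n_1 = 4)
R_2 = 24.5 (n_2 = 4)
R_3 = 35 (n_3 = 4)
Step 3: H = 12/(N(N+1)) * sum(R_i^2/n_i) - 3(N+1)
     = 12/(12*13) * (18.5^2/4 + 24.5^2/4 + 35^2/4) - 3*13
     = 0.076923 * 541.875 - 39
     = 2.682692.
Step 4: Ties present; correction factor C = 1 - 6/(12^3 - 12) = 0.996503. Corrected H = 2.682692 / 0.996503 = 2.692105.
Step 5: Under H0, H ~ chi^2(2); p-value = 0.260266.
Step 6: alpha = 0.1. fail to reject H0.

H = 2.6921, df = 2, p = 0.260266, fail to reject H0.


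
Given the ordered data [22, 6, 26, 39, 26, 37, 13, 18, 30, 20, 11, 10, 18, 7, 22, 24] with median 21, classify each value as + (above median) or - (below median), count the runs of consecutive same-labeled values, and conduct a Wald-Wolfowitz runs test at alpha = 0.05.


Step 1: Compute median = 21; label A = above, B = below.
Labels in order: ABAAAABBABBBBBAA  (n_A = 8, n_B = 8)
Step 2: Count runs R = 7.
Step 3: Under H0 (random ordering), E[R] = 2*n_A*n_B/(n_A+n_B) + 1 = 2*8*8/16 + 1 = 9.0000.
        Var[R] = 2*n_A*n_B*(2*n_A*n_B - n_A - n_B) / ((n_A+n_B)^2 * (n_A+n_B-1)) = 14336/3840 = 3.7333.
        SD[R] = 1.9322.
Step 4: Continuity-corrected z = (R + 0.5 - E[R]) / SD[R] = (7 + 0.5 - 9.0000) / 1.9322 = -0.7763.
Step 5: Two-sided p-value via normal approximation = 2*(1 - Phi(|z|)) = 0.437558.
Step 6: alpha = 0.05. fail to reject H0.

R = 7, z = -0.7763, p = 0.437558, fail to reject H0.


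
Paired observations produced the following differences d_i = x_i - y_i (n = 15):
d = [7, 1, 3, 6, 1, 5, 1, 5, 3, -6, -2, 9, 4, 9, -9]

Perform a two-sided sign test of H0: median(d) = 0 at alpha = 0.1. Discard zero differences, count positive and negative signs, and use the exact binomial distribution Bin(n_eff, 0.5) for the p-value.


Step 1: Discard zero differences. Original n = 15; n_eff = number of nonzero differences = 15.
Nonzero differences (with sign): +7, +1, +3, +6, +1, +5, +1, +5, +3, -6, -2, +9, +4, +9, -9
Step 2: Count signs: positive = 12, negative = 3.
Step 3: Under H0: P(positive) = 0.5, so the number of positives S ~ Bin(15, 0.5).
Step 4: Two-sided exact p-value = sum of Bin(15,0.5) probabilities at or below the observed probability = 0.035156.
Step 5: alpha = 0.1. reject H0.

n_eff = 15, pos = 12, neg = 3, p = 0.035156, reject H0.


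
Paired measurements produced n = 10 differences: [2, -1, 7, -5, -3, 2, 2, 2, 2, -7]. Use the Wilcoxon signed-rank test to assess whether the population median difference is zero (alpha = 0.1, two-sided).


Step 1: Drop any zero differences (none here) and take |d_i|.
|d| = [2, 1, 7, 5, 3, 2, 2, 2, 2, 7]
Step 2: Midrank |d_i| (ties get averaged ranks).
ranks: |2|->4, |1|->1, |7|->9.5, |5|->8, |3|->7, |2|->4, |2|->4, |2|->4, |2|->4, |7|->9.5
Step 3: Attach original signs; sum ranks with positive sign and with negative sign.
W+ = 4 + 9.5 + 4 + 4 + 4 + 4 = 29.5
W- = 1 + 8 + 7 + 9.5 = 25.5
(Check: W+ + W- = 55 should equal n(n+1)/2 = 55.)
Step 4: Test statistic W = min(W+, W-) = 25.5.
Step 5: Ties in |d|, so use the tie-corrected normal approximation.
        E[W] = n(n+1)/4 = 10*11/4 = 27.5.
        Tie groups: |d|=2 (t=5), |d|=7 (t=2); sum(t^3 - t) = 126.
        Var[W] = n(n+1)(2n+1)/24 - sum(t^3-t)/48 = 2310/24 - 126/48 = 93.625.
        z = (W - E[W]) / sqrt(Var[W]) = (25.5 - 27.5) / 9.6760 = -0.2067.
        Two-sided p = 2*Phi(z) = 0.836247.
Step 6: alpha = 0.1. fail to reject H0.

W+ = 29.5, W- = 25.5, W = min = 25.5, p = 0.836247, fail to reject H0.


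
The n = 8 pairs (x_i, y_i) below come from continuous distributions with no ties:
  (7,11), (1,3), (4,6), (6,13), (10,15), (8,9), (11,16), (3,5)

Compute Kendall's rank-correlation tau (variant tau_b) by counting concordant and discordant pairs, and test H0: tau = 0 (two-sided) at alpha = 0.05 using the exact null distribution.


Step 1: Enumerate the 28 unordered pairs (i,j) with i<j and classify each by sign(x_j-x_i) * sign(y_j-y_i).
  (1,2):dx=-6,dy=-8->C; (1,3):dx=-3,dy=-5->C; (1,4):dx=-1,dy=+2->D; (1,5):dx=+3,dy=+4->C
  (1,6):dx=+1,dy=-2->D; (1,7):dx=+4,dy=+5->C; (1,8):dx=-4,dy=-6->C; (2,3):dx=+3,dy=+3->C
  (2,4):dx=+5,dy=+10->C; (2,5):dx=+9,dy=+12->C; (2,6):dx=+7,dy=+6->C; (2,7):dx=+10,dy=+13->C
  (2,8):dx=+2,dy=+2->C; (3,4):dx=+2,dy=+7->C; (3,5):dx=+6,dy=+9->C; (3,6):dx=+4,dy=+3->C
  (3,7):dx=+7,dy=+10->C; (3,8):dx=-1,dy=-1->C; (4,5):dx=+4,dy=+2->C; (4,6):dx=+2,dy=-4->D
  (4,7):dx=+5,dy=+3->C; (4,8):dx=-3,dy=-8->C; (5,6):dx=-2,dy=-6->C; (5,7):dx=+1,dy=+1->C
  (5,8):dx=-7,dy=-10->C; (6,7):dx=+3,dy=+7->C; (6,8):dx=-5,dy=-4->C; (7,8):dx=-8,dy=-11->C
Step 2: C = 25, D = 3, total pairs = 28.
Step 3: tau = (C - D)/(n(n-1)/2) = (25 - 3)/28 = 0.785714.
Step 4: Exact two-sided p-value (enumerate n! = 40320 permutations of y under H0): p = 0.005506.
Step 5: alpha = 0.05. reject H0.

tau_b = 0.7857 (C=25, D=3), p = 0.005506, reject H0.


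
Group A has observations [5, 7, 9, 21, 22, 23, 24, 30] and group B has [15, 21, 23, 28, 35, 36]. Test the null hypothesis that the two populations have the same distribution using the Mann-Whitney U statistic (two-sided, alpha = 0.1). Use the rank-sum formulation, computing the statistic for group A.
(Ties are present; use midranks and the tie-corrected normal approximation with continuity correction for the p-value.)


Step 1: Combine and sort all 14 observations; assign midranks.
sorted (value, group): (5,X), (7,X), (9,X), (15,Y), (21,X), (21,Y), (22,X), (23,X), (23,Y), (24,X), (28,Y), (30,X), (35,Y), (36,Y)
ranks: 5->1, 7->2, 9->3, 15->4, 21->5.5, 21->5.5, 22->7, 23->8.5, 23->8.5, 24->10, 28->11, 30->12, 35->13, 36->14
Step 2: Rank sum for X: R1 = 1 + 2 + 3 + 5.5 + 7 + 8.5 + 10 + 12 = 49.
Step 3: U_X = R1 - n1(n1+1)/2 = 49 - 8*9/2 = 49 - 36 = 13.
       U_Y = n1*n2 - U_X = 48 - 13 = 35.
Step 4: Ties are present, so use the tie-corrected normal approximation (with continuity correction) for the p-value.
Step 5: p-value = 0.174295; compare to alpha = 0.1. fail to reject H0.

U_X = 13, p = 0.174295, fail to reject H0 at alpha = 0.1.


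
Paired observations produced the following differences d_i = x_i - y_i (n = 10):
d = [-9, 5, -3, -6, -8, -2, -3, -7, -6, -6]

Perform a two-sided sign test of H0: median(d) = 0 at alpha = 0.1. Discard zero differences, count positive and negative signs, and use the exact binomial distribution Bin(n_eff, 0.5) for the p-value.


Step 1: Discard zero differences. Original n = 10; n_eff = number of nonzero differences = 10.
Nonzero differences (with sign): -9, +5, -3, -6, -8, -2, -3, -7, -6, -6
Step 2: Count signs: positive = 1, negative = 9.
Step 3: Under H0: P(positive) = 0.5, so the number of positives S ~ Bin(10, 0.5).
Step 4: Two-sided exact p-value = sum of Bin(10,0.5) probabilities at or below the observed probability = 0.021484.
Step 5: alpha = 0.1. reject H0.

n_eff = 10, pos = 1, neg = 9, p = 0.021484, reject H0.


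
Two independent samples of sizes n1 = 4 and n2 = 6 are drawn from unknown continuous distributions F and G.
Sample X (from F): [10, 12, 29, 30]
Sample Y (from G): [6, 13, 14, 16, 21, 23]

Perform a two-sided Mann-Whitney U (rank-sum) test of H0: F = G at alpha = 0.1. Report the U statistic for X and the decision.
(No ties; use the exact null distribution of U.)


Step 1: Combine and sort all 10 observations; assign midranks.
sorted (value, group): (6,Y), (10,X), (12,X), (13,Y), (14,Y), (16,Y), (21,Y), (23,Y), (29,X), (30,X)
ranks: 6->1, 10->2, 12->3, 13->4, 14->5, 16->6, 21->7, 23->8, 29->9, 30->10
Step 2: Rank sum for X: R1 = 2 + 3 + 9 + 10 = 24.
Step 3: U_X = R1 - n1(n1+1)/2 = 24 - 4*5/2 = 24 - 10 = 14.
       U_Y = n1*n2 - U_X = 24 - 14 = 10.
Step 4: No ties, so the exact null distribution of U (based on enumerating the C(10,4) = 210 equally likely rank assignments) gives the two-sided p-value.
Step 5: p-value = 0.761905; compare to alpha = 0.1. fail to reject H0.

U_X = 14, p = 0.761905, fail to reject H0 at alpha = 0.1.


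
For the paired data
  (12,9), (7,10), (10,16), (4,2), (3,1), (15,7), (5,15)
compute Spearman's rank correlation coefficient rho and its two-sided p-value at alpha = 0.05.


Step 1: Rank x and y separately (midranks; no ties here).
rank(x): 12->6, 7->4, 10->5, 4->2, 3->1, 15->7, 5->3
rank(y): 9->4, 10->5, 16->7, 2->2, 1->1, 7->3, 15->6
Step 2: d_i = R_x(i) - R_y(i); compute d_i^2.
  (6-4)^2=4, (4-5)^2=1, (5-7)^2=4, (2-2)^2=0, (1-1)^2=0, (7-3)^2=16, (3-6)^2=9
sum(d^2) = 34.
Step 3: rho = 1 - 6*34 / (7*(7^2 - 1)) = 1 - 204/336 = 0.392857.
Step 4: Under H0, t = rho * sqrt((n-2)/(1-rho^2)) = 0.9553 ~ t(5).
Step 5: Two-sided p-value from the t-distribution with 5 df = 0.383317.
Step 6: alpha = 0.05. fail to reject H0.

rho = 0.3929, p = 0.383317, fail to reject H0 at alpha = 0.05.


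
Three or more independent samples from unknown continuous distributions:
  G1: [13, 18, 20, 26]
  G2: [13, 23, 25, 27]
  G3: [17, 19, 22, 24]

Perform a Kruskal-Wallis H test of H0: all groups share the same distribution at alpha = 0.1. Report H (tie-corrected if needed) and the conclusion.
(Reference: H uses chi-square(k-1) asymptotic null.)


Step 1: Combine all N = 12 observations and assign midranks.
sorted (value, group, rank): (13,G1,1.5), (13,G2,1.5), (17,G3,3), (18,G1,4), (19,G3,5), (20,G1,6), (22,G3,7), (23,G2,8), (24,G3,9), (25,G2,10), (26,G1,11), (27,G2,12)
Step 2: Sum ranks within each group.
R_1 = 22.5 (n_1 = 4)
R_2 = 31.5 (n_2 = 4)
R_3 = 24 (n_3 = 4)
Step 3: H = 12/(N(N+1)) * sum(R_i^2/n_i) - 3(N+1)
     = 12/(12*13) * (22.5^2/4 + 31.5^2/4 + 24^2/4) - 3*13
     = 0.076923 * 518.625 - 39
     = 0.894231.
Step 4: Ties present; correction factor C = 1 - 6/(12^3 - 12) = 0.996503. Corrected H = 0.894231 / 0.996503 = 0.897368.
Step 5: Under H0, H ~ chi^2(2); p-value = 0.638468.
Step 6: alpha = 0.1. fail to reject H0.

H = 0.8974, df = 2, p = 0.638468, fail to reject H0.


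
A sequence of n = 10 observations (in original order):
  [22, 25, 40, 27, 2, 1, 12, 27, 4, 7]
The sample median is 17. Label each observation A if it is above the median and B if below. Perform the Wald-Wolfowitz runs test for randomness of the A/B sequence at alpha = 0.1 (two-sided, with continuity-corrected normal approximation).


Step 1: Compute median = 17; label A = above, B = below.
Labels in order: AAAABBBABB  (n_A = 5, n_B = 5)
Step 2: Count runs R = 4.
Step 3: Under H0 (random ordering), E[R] = 2*n_A*n_B/(n_A+n_B) + 1 = 2*5*5/10 + 1 = 6.0000.
        Var[R] = 2*n_A*n_B*(2*n_A*n_B - n_A - n_B) / ((n_A+n_B)^2 * (n_A+n_B-1)) = 2000/900 = 2.2222.
        SD[R] = 1.4907.
Step 4: Continuity-corrected z = (R + 0.5 - E[R]) / SD[R] = (4 + 0.5 - 6.0000) / 1.4907 = -1.0062.
Step 5: Two-sided p-value via normal approximation = 2*(1 - Phi(|z|)) = 0.314305.
Step 6: alpha = 0.1. fail to reject H0.

R = 4, z = -1.0062, p = 0.314305, fail to reject H0.


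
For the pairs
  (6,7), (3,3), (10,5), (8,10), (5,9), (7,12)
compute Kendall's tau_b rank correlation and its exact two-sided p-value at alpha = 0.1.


Step 1: Enumerate the 15 unordered pairs (i,j) with i<j and classify each by sign(x_j-x_i) * sign(y_j-y_i).
  (1,2):dx=-3,dy=-4->C; (1,3):dx=+4,dy=-2->D; (1,4):dx=+2,dy=+3->C; (1,5):dx=-1,dy=+2->D
  (1,6):dx=+1,dy=+5->C; (2,3):dx=+7,dy=+2->C; (2,4):dx=+5,dy=+7->C; (2,5):dx=+2,dy=+6->C
  (2,6):dx=+4,dy=+9->C; (3,4):dx=-2,dy=+5->D; (3,5):dx=-5,dy=+4->D; (3,6):dx=-3,dy=+7->D
  (4,5):dx=-3,dy=-1->C; (4,6):dx=-1,dy=+2->D; (5,6):dx=+2,dy=+3->C
Step 2: C = 9, D = 6, total pairs = 15.
Step 3: tau = (C - D)/(n(n-1)/2) = (9 - 6)/15 = 0.200000.
Step 4: Exact two-sided p-value (enumerate n! = 720 permutations of y under H0): p = 0.719444.
Step 5: alpha = 0.1. fail to reject H0.

tau_b = 0.2000 (C=9, D=6), p = 0.719444, fail to reject H0.


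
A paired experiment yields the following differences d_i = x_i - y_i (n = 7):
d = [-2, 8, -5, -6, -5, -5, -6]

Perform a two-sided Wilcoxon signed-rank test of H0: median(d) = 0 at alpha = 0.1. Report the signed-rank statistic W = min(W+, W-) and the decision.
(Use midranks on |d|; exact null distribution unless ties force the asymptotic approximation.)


Step 1: Drop any zero differences (none here) and take |d_i|.
|d| = [2, 8, 5, 6, 5, 5, 6]
Step 2: Midrank |d_i| (ties get averaged ranks).
ranks: |2|->1, |8|->7, |5|->3, |6|->5.5, |5|->3, |5|->3, |6|->5.5
Step 3: Attach original signs; sum ranks with positive sign and with negative sign.
W+ = 7 = 7
W- = 1 + 3 + 5.5 + 3 + 3 + 5.5 = 21
(Check: W+ + W- = 28 should equal n(n+1)/2 = 28.)
Step 4: Test statistic W = min(W+, W-) = 7.
Step 5: Ties in |d|, so use the tie-corrected normal approximation.
        E[W] = n(n+1)/4 = 7*8/4 = 14.
        Tie groups: |d|=5 (t=3), |d|=6 (t=2); sum(t^3 - t) = 30.
        Var[W] = n(n+1)(2n+1)/24 - sum(t^3-t)/48 = 840/24 - 30/48 = 34.375.
        z = (W - E[W]) / sqrt(Var[W]) = (7 - 14) / 5.8630 = -1.1939.
        Two-sided p = 2*Phi(z) = 0.232508.
Step 6: alpha = 0.1. fail to reject H0.

W+ = 7, W- = 21, W = min = 7, p = 0.232508, fail to reject H0.


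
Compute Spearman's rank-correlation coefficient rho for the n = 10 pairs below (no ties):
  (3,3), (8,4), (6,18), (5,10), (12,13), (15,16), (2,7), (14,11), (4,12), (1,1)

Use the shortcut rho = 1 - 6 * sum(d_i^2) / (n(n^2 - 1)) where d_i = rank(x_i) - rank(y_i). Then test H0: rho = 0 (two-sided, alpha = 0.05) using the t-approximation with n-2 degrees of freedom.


Step 1: Rank x and y separately (midranks; no ties here).
rank(x): 3->3, 8->7, 6->6, 5->5, 12->8, 15->10, 2->2, 14->9, 4->4, 1->1
rank(y): 3->2, 4->3, 18->10, 10->5, 13->8, 16->9, 7->4, 11->6, 12->7, 1->1
Step 2: d_i = R_x(i) - R_y(i); compute d_i^2.
  (3-2)^2=1, (7-3)^2=16, (6-10)^2=16, (5-5)^2=0, (8-8)^2=0, (10-9)^2=1, (2-4)^2=4, (9-6)^2=9, (4-7)^2=9, (1-1)^2=0
sum(d^2) = 56.
Step 3: rho = 1 - 6*56 / (10*(10^2 - 1)) = 1 - 336/990 = 0.660606.
Step 4: Under H0, t = rho * sqrt((n-2)/(1-rho^2)) = 2.4889 ~ t(8).
Step 5: Two-sided p-value from the t-distribution with 8 df = 0.037588.
Step 6: alpha = 0.05. reject H0.

rho = 0.6606, p = 0.037588, reject H0 at alpha = 0.05.


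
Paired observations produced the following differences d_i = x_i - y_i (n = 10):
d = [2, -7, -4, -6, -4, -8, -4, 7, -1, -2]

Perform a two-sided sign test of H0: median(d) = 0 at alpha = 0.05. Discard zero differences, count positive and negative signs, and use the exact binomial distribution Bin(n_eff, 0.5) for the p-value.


Step 1: Discard zero differences. Original n = 10; n_eff = number of nonzero differences = 10.
Nonzero differences (with sign): +2, -7, -4, -6, -4, -8, -4, +7, -1, -2
Step 2: Count signs: positive = 2, negative = 8.
Step 3: Under H0: P(positive) = 0.5, so the number of positives S ~ Bin(10, 0.5).
Step 4: Two-sided exact p-value = sum of Bin(10,0.5) probabilities at or below the observed probability = 0.109375.
Step 5: alpha = 0.05. fail to reject H0.

n_eff = 10, pos = 2, neg = 8, p = 0.109375, fail to reject H0.


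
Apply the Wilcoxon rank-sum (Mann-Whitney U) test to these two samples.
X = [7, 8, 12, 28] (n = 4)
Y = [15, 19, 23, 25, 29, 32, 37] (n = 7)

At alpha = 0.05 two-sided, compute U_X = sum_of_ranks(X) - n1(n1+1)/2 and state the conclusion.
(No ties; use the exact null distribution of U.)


Step 1: Combine and sort all 11 observations; assign midranks.
sorted (value, group): (7,X), (8,X), (12,X), (15,Y), (19,Y), (23,Y), (25,Y), (28,X), (29,Y), (32,Y), (37,Y)
ranks: 7->1, 8->2, 12->3, 15->4, 19->5, 23->6, 25->7, 28->8, 29->9, 32->10, 37->11
Step 2: Rank sum for X: R1 = 1 + 2 + 3 + 8 = 14.
Step 3: U_X = R1 - n1(n1+1)/2 = 14 - 4*5/2 = 14 - 10 = 4.
       U_Y = n1*n2 - U_X = 28 - 4 = 24.
Step 4: No ties, so the exact null distribution of U (based on enumerating the C(11,4) = 330 equally likely rank assignments) gives the two-sided p-value.
Step 5: p-value = 0.072727; compare to alpha = 0.05. fail to reject H0.

U_X = 4, p = 0.072727, fail to reject H0 at alpha = 0.05.


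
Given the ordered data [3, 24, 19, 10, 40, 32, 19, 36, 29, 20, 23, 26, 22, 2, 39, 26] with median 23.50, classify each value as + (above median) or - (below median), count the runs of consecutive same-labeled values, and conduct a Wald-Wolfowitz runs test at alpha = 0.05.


Step 1: Compute median = 23.50; label A = above, B = below.
Labels in order: BABBAABAABBABBAA  (n_A = 8, n_B = 8)
Step 2: Count runs R = 10.
Step 3: Under H0 (random ordering), E[R] = 2*n_A*n_B/(n_A+n_B) + 1 = 2*8*8/16 + 1 = 9.0000.
        Var[R] = 2*n_A*n_B*(2*n_A*n_B - n_A - n_B) / ((n_A+n_B)^2 * (n_A+n_B-1)) = 14336/3840 = 3.7333.
        SD[R] = 1.9322.
Step 4: Continuity-corrected z = (R - 0.5 - E[R]) / SD[R] = (10 - 0.5 - 9.0000) / 1.9322 = 0.2588.
Step 5: Two-sided p-value via normal approximation = 2*(1 - Phi(|z|)) = 0.795809.
Step 6: alpha = 0.05. fail to reject H0.

R = 10, z = 0.2588, p = 0.795809, fail to reject H0.


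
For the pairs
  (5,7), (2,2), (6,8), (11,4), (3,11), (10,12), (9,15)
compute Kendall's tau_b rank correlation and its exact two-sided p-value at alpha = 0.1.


Step 1: Enumerate the 21 unordered pairs (i,j) with i<j and classify each by sign(x_j-x_i) * sign(y_j-y_i).
  (1,2):dx=-3,dy=-5->C; (1,3):dx=+1,dy=+1->C; (1,4):dx=+6,dy=-3->D; (1,5):dx=-2,dy=+4->D
  (1,6):dx=+5,dy=+5->C; (1,7):dx=+4,dy=+8->C; (2,3):dx=+4,dy=+6->C; (2,4):dx=+9,dy=+2->C
  (2,5):dx=+1,dy=+9->C; (2,6):dx=+8,dy=+10->C; (2,7):dx=+7,dy=+13->C; (3,4):dx=+5,dy=-4->D
  (3,5):dx=-3,dy=+3->D; (3,6):dx=+4,dy=+4->C; (3,7):dx=+3,dy=+7->C; (4,5):dx=-8,dy=+7->D
  (4,6):dx=-1,dy=+8->D; (4,7):dx=-2,dy=+11->D; (5,6):dx=+7,dy=+1->C; (5,7):dx=+6,dy=+4->C
  (6,7):dx=-1,dy=+3->D
Step 2: C = 13, D = 8, total pairs = 21.
Step 3: tau = (C - D)/(n(n-1)/2) = (13 - 8)/21 = 0.238095.
Step 4: Exact two-sided p-value (enumerate n! = 5040 permutations of y under H0): p = 0.561905.
Step 5: alpha = 0.1. fail to reject H0.

tau_b = 0.2381 (C=13, D=8), p = 0.561905, fail to reject H0.


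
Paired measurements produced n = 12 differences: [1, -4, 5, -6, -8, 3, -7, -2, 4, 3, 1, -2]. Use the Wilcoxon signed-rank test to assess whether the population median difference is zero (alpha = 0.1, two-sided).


Step 1: Drop any zero differences (none here) and take |d_i|.
|d| = [1, 4, 5, 6, 8, 3, 7, 2, 4, 3, 1, 2]
Step 2: Midrank |d_i| (ties get averaged ranks).
ranks: |1|->1.5, |4|->7.5, |5|->9, |6|->10, |8|->12, |3|->5.5, |7|->11, |2|->3.5, |4|->7.5, |3|->5.5, |1|->1.5, |2|->3.5
Step 3: Attach original signs; sum ranks with positive sign and with negative sign.
W+ = 1.5 + 9 + 5.5 + 7.5 + 5.5 + 1.5 = 30.5
W- = 7.5 + 10 + 12 + 11 + 3.5 + 3.5 = 47.5
(Check: W+ + W- = 78 should equal n(n+1)/2 = 78.)
Step 4: Test statistic W = min(W+, W-) = 30.5.
Step 5: Ties in |d|, so use the tie-corrected normal approximation.
        E[W] = n(n+1)/4 = 12*13/4 = 39.
        Tie groups: |d|=1 (t=2), |d|=2 (t=2), |d|=3 (t=2), |d|=4 (t=2); sum(t^3 - t) = 24.
        Var[W] = n(n+1)(2n+1)/24 - sum(t^3-t)/48 = 3900/24 - 24/48 = 162.
        z = (W - E[W]) / sqrt(Var[W]) = (30.5 - 39) / 12.7279 = -0.6678.
        Two-sided p = 2*Phi(z) = 0.504247.
Step 6: alpha = 0.1. fail to reject H0.

W+ = 30.5, W- = 47.5, W = min = 30.5, p = 0.504247, fail to reject H0.


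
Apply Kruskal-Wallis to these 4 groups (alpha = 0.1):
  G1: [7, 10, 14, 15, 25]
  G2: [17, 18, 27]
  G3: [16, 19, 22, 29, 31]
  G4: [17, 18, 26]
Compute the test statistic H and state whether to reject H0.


Step 1: Combine all N = 16 observations and assign midranks.
sorted (value, group, rank): (7,G1,1), (10,G1,2), (14,G1,3), (15,G1,4), (16,G3,5), (17,G2,6.5), (17,G4,6.5), (18,G2,8.5), (18,G4,8.5), (19,G3,10), (22,G3,11), (25,G1,12), (26,G4,13), (27,G2,14), (29,G3,15), (31,G3,16)
Step 2: Sum ranks within each group.
R_1 = 22 (n_1 = 5)
R_2 = 29 (n_2 = 3)
R_3 = 57 (n_3 = 5)
R_4 = 28 (n_4 = 3)
Step 3: H = 12/(N(N+1)) * sum(R_i^2/n_i) - 3(N+1)
     = 12/(16*17) * (22^2/5 + 29^2/3 + 57^2/5 + 28^2/3) - 3*17
     = 0.044118 * 1288.27 - 51
     = 5.835294.
Step 4: Ties present; correction factor C = 1 - 12/(16^3 - 16) = 0.997059. Corrected H = 5.835294 / 0.997059 = 5.852507.
Step 5: Under H0, H ~ chi^2(3); p-value = 0.119011.
Step 6: alpha = 0.1. fail to reject H0.

H = 5.8525, df = 3, p = 0.119011, fail to reject H0.


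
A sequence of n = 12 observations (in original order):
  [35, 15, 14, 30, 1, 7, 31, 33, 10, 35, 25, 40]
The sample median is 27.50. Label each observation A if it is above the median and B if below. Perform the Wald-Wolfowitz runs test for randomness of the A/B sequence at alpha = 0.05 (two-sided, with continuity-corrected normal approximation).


Step 1: Compute median = 27.50; label A = above, B = below.
Labels in order: ABBABBAABABA  (n_A = 6, n_B = 6)
Step 2: Count runs R = 9.
Step 3: Under H0 (random ordering), E[R] = 2*n_A*n_B/(n_A+n_B) + 1 = 2*6*6/12 + 1 = 7.0000.
        Var[R] = 2*n_A*n_B*(2*n_A*n_B - n_A - n_B) / ((n_A+n_B)^2 * (n_A+n_B-1)) = 4320/1584 = 2.7273.
        SD[R] = 1.6514.
Step 4: Continuity-corrected z = (R - 0.5 - E[R]) / SD[R] = (9 - 0.5 - 7.0000) / 1.6514 = 0.9083.
Step 5: Two-sided p-value via normal approximation = 2*(1 - Phi(|z|)) = 0.363722.
Step 6: alpha = 0.05. fail to reject H0.

R = 9, z = 0.9083, p = 0.363722, fail to reject H0.


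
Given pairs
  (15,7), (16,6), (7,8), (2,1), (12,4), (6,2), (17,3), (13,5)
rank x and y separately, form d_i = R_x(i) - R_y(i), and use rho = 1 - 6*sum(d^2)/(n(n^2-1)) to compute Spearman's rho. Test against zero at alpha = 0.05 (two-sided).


Step 1: Rank x and y separately (midranks; no ties here).
rank(x): 15->6, 16->7, 7->3, 2->1, 12->4, 6->2, 17->8, 13->5
rank(y): 7->7, 6->6, 8->8, 1->1, 4->4, 2->2, 3->3, 5->5
Step 2: d_i = R_x(i) - R_y(i); compute d_i^2.
  (6-7)^2=1, (7-6)^2=1, (3-8)^2=25, (1-1)^2=0, (4-4)^2=0, (2-2)^2=0, (8-3)^2=25, (5-5)^2=0
sum(d^2) = 52.
Step 3: rho = 1 - 6*52 / (8*(8^2 - 1)) = 1 - 312/504 = 0.380952.
Step 4: Under H0, t = rho * sqrt((n-2)/(1-rho^2)) = 1.0092 ~ t(6).
Step 5: Two-sided p-value from the t-distribution with 6 df = 0.351813.
Step 6: alpha = 0.05. fail to reject H0.

rho = 0.3810, p = 0.351813, fail to reject H0 at alpha = 0.05.


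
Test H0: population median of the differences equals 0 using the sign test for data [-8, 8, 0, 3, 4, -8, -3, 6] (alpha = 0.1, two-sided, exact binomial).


Step 1: Discard zero differences. Original n = 8; n_eff = number of nonzero differences = 7.
Nonzero differences (with sign): -8, +8, +3, +4, -8, -3, +6
Step 2: Count signs: positive = 4, negative = 3.
Step 3: Under H0: P(positive) = 0.5, so the number of positives S ~ Bin(7, 0.5).
Step 4: Two-sided exact p-value = sum of Bin(7,0.5) probabilities at or below the observed probability = 1.000000.
Step 5: alpha = 0.1. fail to reject H0.

n_eff = 7, pos = 4, neg = 3, p = 1.000000, fail to reject H0.


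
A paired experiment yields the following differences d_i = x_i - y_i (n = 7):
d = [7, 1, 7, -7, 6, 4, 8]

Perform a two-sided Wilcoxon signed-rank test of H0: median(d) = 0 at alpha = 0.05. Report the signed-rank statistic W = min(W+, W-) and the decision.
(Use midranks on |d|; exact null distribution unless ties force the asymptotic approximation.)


Step 1: Drop any zero differences (none here) and take |d_i|.
|d| = [7, 1, 7, 7, 6, 4, 8]
Step 2: Midrank |d_i| (ties get averaged ranks).
ranks: |7|->5, |1|->1, |7|->5, |7|->5, |6|->3, |4|->2, |8|->7
Step 3: Attach original signs; sum ranks with positive sign and with negative sign.
W+ = 5 + 1 + 5 + 3 + 2 + 7 = 23
W- = 5 = 5
(Check: W+ + W- = 28 should equal n(n+1)/2 = 28.)
Step 4: Test statistic W = min(W+, W-) = 5.
Step 5: Ties in |d|, so use the tie-corrected normal approximation.
        E[W] = n(n+1)/4 = 7*8/4 = 14.
        Tie groups: |d|=7 (t=3); sum(t^3 - t) = 24.
        Var[W] = n(n+1)(2n+1)/24 - sum(t^3-t)/48 = 840/24 - 24/48 = 34.5.
        z = (W - E[W]) / sqrt(Var[W]) = (5 - 14) / 5.8737 = -1.5323.
        Two-sided p = 2*Phi(z) = 0.125458.
Step 6: alpha = 0.05. fail to reject H0.

W+ = 23, W- = 5, W = min = 5, p = 0.125458, fail to reject H0.


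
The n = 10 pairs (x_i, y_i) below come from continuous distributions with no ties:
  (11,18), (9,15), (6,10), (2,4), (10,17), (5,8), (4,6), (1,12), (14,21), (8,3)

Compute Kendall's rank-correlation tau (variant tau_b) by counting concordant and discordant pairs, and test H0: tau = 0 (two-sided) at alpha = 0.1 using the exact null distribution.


Step 1: Enumerate the 45 unordered pairs (i,j) with i<j and classify each by sign(x_j-x_i) * sign(y_j-y_i).
  (1,2):dx=-2,dy=-3->C; (1,3):dx=-5,dy=-8->C; (1,4):dx=-9,dy=-14->C; (1,5):dx=-1,dy=-1->C
  (1,6):dx=-6,dy=-10->C; (1,7):dx=-7,dy=-12->C; (1,8):dx=-10,dy=-6->C; (1,9):dx=+3,dy=+3->C
  (1,10):dx=-3,dy=-15->C; (2,3):dx=-3,dy=-5->C; (2,4):dx=-7,dy=-11->C; (2,5):dx=+1,dy=+2->C
  (2,6):dx=-4,dy=-7->C; (2,7):dx=-5,dy=-9->C; (2,8):dx=-8,dy=-3->C; (2,9):dx=+5,dy=+6->C
  (2,10):dx=-1,dy=-12->C; (3,4):dx=-4,dy=-6->C; (3,5):dx=+4,dy=+7->C; (3,6):dx=-1,dy=-2->C
  (3,7):dx=-2,dy=-4->C; (3,8):dx=-5,dy=+2->D; (3,9):dx=+8,dy=+11->C; (3,10):dx=+2,dy=-7->D
  (4,5):dx=+8,dy=+13->C; (4,6):dx=+3,dy=+4->C; (4,7):dx=+2,dy=+2->C; (4,8):dx=-1,dy=+8->D
  (4,9):dx=+12,dy=+17->C; (4,10):dx=+6,dy=-1->D; (5,6):dx=-5,dy=-9->C; (5,7):dx=-6,dy=-11->C
  (5,8):dx=-9,dy=-5->C; (5,9):dx=+4,dy=+4->C; (5,10):dx=-2,dy=-14->C; (6,7):dx=-1,dy=-2->C
  (6,8):dx=-4,dy=+4->D; (6,9):dx=+9,dy=+13->C; (6,10):dx=+3,dy=-5->D; (7,8):dx=-3,dy=+6->D
  (7,9):dx=+10,dy=+15->C; (7,10):dx=+4,dy=-3->D; (8,9):dx=+13,dy=+9->C; (8,10):dx=+7,dy=-9->D
  (9,10):dx=-6,dy=-18->C
Step 2: C = 36, D = 9, total pairs = 45.
Step 3: tau = (C - D)/(n(n-1)/2) = (36 - 9)/45 = 0.600000.
Step 4: Exact two-sided p-value (enumerate n! = 3628800 permutations of y under H0): p = 0.016666.
Step 5: alpha = 0.1. reject H0.

tau_b = 0.6000 (C=36, D=9), p = 0.016666, reject H0.


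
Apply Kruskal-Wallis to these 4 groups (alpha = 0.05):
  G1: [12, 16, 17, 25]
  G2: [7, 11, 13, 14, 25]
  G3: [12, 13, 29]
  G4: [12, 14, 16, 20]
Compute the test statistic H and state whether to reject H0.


Step 1: Combine all N = 16 observations and assign midranks.
sorted (value, group, rank): (7,G2,1), (11,G2,2), (12,G1,4), (12,G3,4), (12,G4,4), (13,G2,6.5), (13,G3,6.5), (14,G2,8.5), (14,G4,8.5), (16,G1,10.5), (16,G4,10.5), (17,G1,12), (20,G4,13), (25,G1,14.5), (25,G2,14.5), (29,G3,16)
Step 2: Sum ranks within each group.
R_1 = 41 (n_1 = 4)
R_2 = 32.5 (n_2 = 5)
R_3 = 26.5 (n_3 = 3)
R_4 = 36 (n_4 = 4)
Step 3: H = 12/(N(N+1)) * sum(R_i^2/n_i) - 3(N+1)
     = 12/(16*17) * (41^2/4 + 32.5^2/5 + 26.5^2/3 + 36^2/4) - 3*17
     = 0.044118 * 1189.58 - 51
     = 1.481618.
Step 4: Ties present; correction factor C = 1 - 48/(16^3 - 16) = 0.988235. Corrected H = 1.481618 / 0.988235 = 1.499256.
Step 5: Under H0, H ~ chi^2(3); p-value = 0.682442.
Step 6: alpha = 0.05. fail to reject H0.

H = 1.4993, df = 3, p = 0.682442, fail to reject H0.


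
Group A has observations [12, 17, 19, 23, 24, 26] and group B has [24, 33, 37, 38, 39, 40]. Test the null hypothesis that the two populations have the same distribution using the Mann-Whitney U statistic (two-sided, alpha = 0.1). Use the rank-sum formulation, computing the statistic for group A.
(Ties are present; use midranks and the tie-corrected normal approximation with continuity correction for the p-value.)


Step 1: Combine and sort all 12 observations; assign midranks.
sorted (value, group): (12,X), (17,X), (19,X), (23,X), (24,X), (24,Y), (26,X), (33,Y), (37,Y), (38,Y), (39,Y), (40,Y)
ranks: 12->1, 17->2, 19->3, 23->4, 24->5.5, 24->5.5, 26->7, 33->8, 37->9, 38->10, 39->11, 40->12
Step 2: Rank sum for X: R1 = 1 + 2 + 3 + 4 + 5.5 + 7 = 22.5.
Step 3: U_X = R1 - n1(n1+1)/2 = 22.5 - 6*7/2 = 22.5 - 21 = 1.5.
       U_Y = n1*n2 - U_X = 36 - 1.5 = 34.5.
Step 4: Ties are present, so use the tie-corrected normal approximation (with continuity correction) for the p-value.
Step 5: p-value = 0.010272; compare to alpha = 0.1. reject H0.

U_X = 1.5, p = 0.010272, reject H0 at alpha = 0.1.


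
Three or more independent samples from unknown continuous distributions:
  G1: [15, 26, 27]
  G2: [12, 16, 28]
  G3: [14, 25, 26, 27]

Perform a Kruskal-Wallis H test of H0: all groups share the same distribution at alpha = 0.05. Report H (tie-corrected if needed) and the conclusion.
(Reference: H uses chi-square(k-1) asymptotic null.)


Step 1: Combine all N = 10 observations and assign midranks.
sorted (value, group, rank): (12,G2,1), (14,G3,2), (15,G1,3), (16,G2,4), (25,G3,5), (26,G1,6.5), (26,G3,6.5), (27,G1,8.5), (27,G3,8.5), (28,G2,10)
Step 2: Sum ranks within each group.
R_1 = 18 (n_1 = 3)
R_2 = 15 (n_2 = 3)
R_3 = 22 (n_3 = 4)
Step 3: H = 12/(N(N+1)) * sum(R_i^2/n_i) - 3(N+1)
     = 12/(10*11) * (18^2/3 + 15^2/3 + 22^2/4) - 3*11
     = 0.109091 * 304 - 33
     = 0.163636.
Step 4: Ties present; correction factor C = 1 - 12/(10^3 - 10) = 0.987879. Corrected H = 0.163636 / 0.987879 = 0.165644.
Step 5: Under H0, H ~ chi^2(2); p-value = 0.920515.
Step 6: alpha = 0.05. fail to reject H0.

H = 0.1656, df = 2, p = 0.920515, fail to reject H0.


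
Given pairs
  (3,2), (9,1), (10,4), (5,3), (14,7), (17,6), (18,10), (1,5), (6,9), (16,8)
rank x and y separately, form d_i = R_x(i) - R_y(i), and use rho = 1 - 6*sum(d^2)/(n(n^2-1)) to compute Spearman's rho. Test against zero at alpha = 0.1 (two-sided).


Step 1: Rank x and y separately (midranks; no ties here).
rank(x): 3->2, 9->5, 10->6, 5->3, 14->7, 17->9, 18->10, 1->1, 6->4, 16->8
rank(y): 2->2, 1->1, 4->4, 3->3, 7->7, 6->6, 10->10, 5->5, 9->9, 8->8
Step 2: d_i = R_x(i) - R_y(i); compute d_i^2.
  (2-2)^2=0, (5-1)^2=16, (6-4)^2=4, (3-3)^2=0, (7-7)^2=0, (9-6)^2=9, (10-10)^2=0, (1-5)^2=16, (4-9)^2=25, (8-8)^2=0
sum(d^2) = 70.
Step 3: rho = 1 - 6*70 / (10*(10^2 - 1)) = 1 - 420/990 = 0.575758.
Step 4: Under H0, t = rho * sqrt((n-2)/(1-rho^2)) = 1.9917 ~ t(8).
Step 5: Two-sided p-value from the t-distribution with 8 df = 0.081553.
Step 6: alpha = 0.1. reject H0.

rho = 0.5758, p = 0.081553, reject H0 at alpha = 0.1.


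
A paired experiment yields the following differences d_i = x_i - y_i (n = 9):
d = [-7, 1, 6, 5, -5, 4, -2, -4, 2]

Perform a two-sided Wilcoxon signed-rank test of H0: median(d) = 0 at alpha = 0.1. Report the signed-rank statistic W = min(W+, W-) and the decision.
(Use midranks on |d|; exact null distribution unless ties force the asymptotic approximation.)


Step 1: Drop any zero differences (none here) and take |d_i|.
|d| = [7, 1, 6, 5, 5, 4, 2, 4, 2]
Step 2: Midrank |d_i| (ties get averaged ranks).
ranks: |7|->9, |1|->1, |6|->8, |5|->6.5, |5|->6.5, |4|->4.5, |2|->2.5, |4|->4.5, |2|->2.5
Step 3: Attach original signs; sum ranks with positive sign and with negative sign.
W+ = 1 + 8 + 6.5 + 4.5 + 2.5 = 22.5
W- = 9 + 6.5 + 2.5 + 4.5 = 22.5
(Check: W+ + W- = 45 should equal n(n+1)/2 = 45.)
Step 4: Test statistic W = min(W+, W-) = 22.5.
Step 5: Ties in |d|, so use the tie-corrected normal approximation.
        E[W] = n(n+1)/4 = 9*10/4 = 22.5.
        Tie groups: |d|=2 (t=2), |d|=4 (t=2), |d|=5 (t=2); sum(t^3 - t) = 18.
        Var[W] = n(n+1)(2n+1)/24 - sum(t^3-t)/48 = 1710/24 - 18/48 = 70.875.
        z = (W - E[W]) / sqrt(Var[W]) = (22.5 - 22.5) / 8.4187 = 0.0000.
        Two-sided p = 2*Phi(z) = 1.000000.
Step 6: alpha = 0.1. fail to reject H0.

W+ = 22.5, W- = 22.5, W = min = 22.5, p = 1.000000, fail to reject H0.


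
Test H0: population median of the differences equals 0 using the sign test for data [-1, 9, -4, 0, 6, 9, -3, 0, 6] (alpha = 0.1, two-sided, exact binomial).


Step 1: Discard zero differences. Original n = 9; n_eff = number of nonzero differences = 7.
Nonzero differences (with sign): -1, +9, -4, +6, +9, -3, +6
Step 2: Count signs: positive = 4, negative = 3.
Step 3: Under H0: P(positive) = 0.5, so the number of positives S ~ Bin(7, 0.5).
Step 4: Two-sided exact p-value = sum of Bin(7,0.5) probabilities at or below the observed probability = 1.000000.
Step 5: alpha = 0.1. fail to reject H0.

n_eff = 7, pos = 4, neg = 3, p = 1.000000, fail to reject H0.


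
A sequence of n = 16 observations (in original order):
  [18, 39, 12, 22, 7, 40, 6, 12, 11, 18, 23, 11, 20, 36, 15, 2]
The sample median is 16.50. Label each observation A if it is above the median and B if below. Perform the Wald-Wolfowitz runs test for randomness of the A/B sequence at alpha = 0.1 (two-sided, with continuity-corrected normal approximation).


Step 1: Compute median = 16.50; label A = above, B = below.
Labels in order: AABABABBBAABAABB  (n_A = 8, n_B = 8)
Step 2: Count runs R = 10.
Step 3: Under H0 (random ordering), E[R] = 2*n_A*n_B/(n_A+n_B) + 1 = 2*8*8/16 + 1 = 9.0000.
        Var[R] = 2*n_A*n_B*(2*n_A*n_B - n_A - n_B) / ((n_A+n_B)^2 * (n_A+n_B-1)) = 14336/3840 = 3.7333.
        SD[R] = 1.9322.
Step 4: Continuity-corrected z = (R - 0.5 - E[R]) / SD[R] = (10 - 0.5 - 9.0000) / 1.9322 = 0.2588.
Step 5: Two-sided p-value via normal approximation = 2*(1 - Phi(|z|)) = 0.795809.
Step 6: alpha = 0.1. fail to reject H0.

R = 10, z = 0.2588, p = 0.795809, fail to reject H0.


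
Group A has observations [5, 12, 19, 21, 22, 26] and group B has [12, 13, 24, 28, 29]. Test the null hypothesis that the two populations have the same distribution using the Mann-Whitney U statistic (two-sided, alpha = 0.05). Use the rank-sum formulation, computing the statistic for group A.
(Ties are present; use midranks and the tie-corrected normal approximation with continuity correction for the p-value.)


Step 1: Combine and sort all 11 observations; assign midranks.
sorted (value, group): (5,X), (12,X), (12,Y), (13,Y), (19,X), (21,X), (22,X), (24,Y), (26,X), (28,Y), (29,Y)
ranks: 5->1, 12->2.5, 12->2.5, 13->4, 19->5, 21->6, 22->7, 24->8, 26->9, 28->10, 29->11
Step 2: Rank sum for X: R1 = 1 + 2.5 + 5 + 6 + 7 + 9 = 30.5.
Step 3: U_X = R1 - n1(n1+1)/2 = 30.5 - 6*7/2 = 30.5 - 21 = 9.5.
       U_Y = n1*n2 - U_X = 30 - 9.5 = 20.5.
Step 4: Ties are present, so use the tie-corrected normal approximation (with continuity correction) for the p-value.
Step 5: p-value = 0.360216; compare to alpha = 0.05. fail to reject H0.

U_X = 9.5, p = 0.360216, fail to reject H0 at alpha = 0.05.
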